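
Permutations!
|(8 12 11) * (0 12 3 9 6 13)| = 8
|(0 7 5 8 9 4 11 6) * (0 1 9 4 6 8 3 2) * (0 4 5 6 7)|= 12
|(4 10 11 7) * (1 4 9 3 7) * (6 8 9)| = |(1 4 10 11)(3 7 6 8 9)| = 20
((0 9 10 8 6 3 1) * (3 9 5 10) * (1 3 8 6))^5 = ((0 5 10 6 9 8 1))^5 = (0 8 6 5 1 9 10)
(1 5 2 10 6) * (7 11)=(1 5 2 10 6)(7 11)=[0, 5, 10, 3, 4, 2, 1, 11, 8, 9, 6, 7]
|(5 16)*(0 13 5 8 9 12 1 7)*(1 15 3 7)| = 10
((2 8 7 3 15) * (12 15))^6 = ((2 8 7 3 12 15))^6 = (15)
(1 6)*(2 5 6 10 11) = [0, 10, 5, 3, 4, 6, 1, 7, 8, 9, 11, 2] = (1 10 11 2 5 6)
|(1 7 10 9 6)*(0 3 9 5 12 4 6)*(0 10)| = 10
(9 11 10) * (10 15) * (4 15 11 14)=[0, 1, 2, 3, 15, 5, 6, 7, 8, 14, 9, 11, 12, 13, 4, 10]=(4 15 10 9 14)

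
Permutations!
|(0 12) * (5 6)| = 2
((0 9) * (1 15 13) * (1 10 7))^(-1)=(0 9)(1 7 10 13 15)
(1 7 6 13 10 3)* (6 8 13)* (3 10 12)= (1 7 8 13 12 3)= [0, 7, 2, 1, 4, 5, 6, 8, 13, 9, 10, 11, 3, 12]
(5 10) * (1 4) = (1 4)(5 10) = [0, 4, 2, 3, 1, 10, 6, 7, 8, 9, 5]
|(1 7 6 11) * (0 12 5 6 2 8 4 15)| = 11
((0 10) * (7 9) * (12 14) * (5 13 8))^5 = ((0 10)(5 13 8)(7 9)(12 14))^5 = (0 10)(5 8 13)(7 9)(12 14)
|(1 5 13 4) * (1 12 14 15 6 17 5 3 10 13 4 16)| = |(1 3 10 13 16)(4 12 14 15 6 17 5)| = 35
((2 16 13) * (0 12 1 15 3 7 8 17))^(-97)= ((0 12 1 15 3 7 8 17)(2 16 13))^(-97)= (0 17 8 7 3 15 1 12)(2 13 16)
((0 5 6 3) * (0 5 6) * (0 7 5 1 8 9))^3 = ((0 6 3 1 8 9)(5 7))^3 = (0 1)(3 9)(5 7)(6 8)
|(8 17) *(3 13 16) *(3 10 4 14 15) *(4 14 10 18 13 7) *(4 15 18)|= |(3 7 15)(4 10 14 18 13 16)(8 17)|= 6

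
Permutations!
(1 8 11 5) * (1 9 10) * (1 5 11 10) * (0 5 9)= (11)(0 5)(1 8 10 9)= [5, 8, 2, 3, 4, 0, 6, 7, 10, 1, 9, 11]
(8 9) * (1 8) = (1 8 9) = [0, 8, 2, 3, 4, 5, 6, 7, 9, 1]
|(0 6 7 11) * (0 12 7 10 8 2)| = 15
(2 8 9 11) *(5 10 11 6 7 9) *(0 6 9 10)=(0 6 7 10 11 2 8 5)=[6, 1, 8, 3, 4, 0, 7, 10, 5, 9, 11, 2]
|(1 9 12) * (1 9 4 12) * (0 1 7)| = 6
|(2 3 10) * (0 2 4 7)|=|(0 2 3 10 4 7)|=6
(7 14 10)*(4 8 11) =(4 8 11)(7 14 10) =[0, 1, 2, 3, 8, 5, 6, 14, 11, 9, 7, 4, 12, 13, 10]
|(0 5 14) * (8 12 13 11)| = 12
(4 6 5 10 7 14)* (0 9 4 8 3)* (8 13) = (0 9 4 6 5 10 7 14 13 8 3) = [9, 1, 2, 0, 6, 10, 5, 14, 3, 4, 7, 11, 12, 8, 13]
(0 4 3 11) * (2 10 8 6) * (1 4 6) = (0 6 2 10 8 1 4 3 11) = [6, 4, 10, 11, 3, 5, 2, 7, 1, 9, 8, 0]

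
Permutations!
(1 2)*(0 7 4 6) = (0 7 4 6)(1 2) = [7, 2, 1, 3, 6, 5, 0, 4]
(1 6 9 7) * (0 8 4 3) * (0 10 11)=[8, 6, 2, 10, 3, 5, 9, 1, 4, 7, 11, 0]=(0 8 4 3 10 11)(1 6 9 7)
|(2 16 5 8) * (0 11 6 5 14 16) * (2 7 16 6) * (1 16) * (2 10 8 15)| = 12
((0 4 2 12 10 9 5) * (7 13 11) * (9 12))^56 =((0 4 2 9 5)(7 13 11)(10 12))^56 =(0 4 2 9 5)(7 11 13)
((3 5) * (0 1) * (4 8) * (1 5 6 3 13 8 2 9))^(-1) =((0 5 13 8 4 2 9 1)(3 6))^(-1) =(0 1 9 2 4 8 13 5)(3 6)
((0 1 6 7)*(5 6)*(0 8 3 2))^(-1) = (0 2 3 8 7 6 5 1)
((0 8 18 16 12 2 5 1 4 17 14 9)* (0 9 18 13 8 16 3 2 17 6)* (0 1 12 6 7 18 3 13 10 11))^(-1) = (0 11 10 8 13 18 7 4 1 6 16)(2 3 14 17 12 5)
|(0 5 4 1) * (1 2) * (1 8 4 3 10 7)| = 6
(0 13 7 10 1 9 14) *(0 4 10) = (0 13 7)(1 9 14 4 10) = [13, 9, 2, 3, 10, 5, 6, 0, 8, 14, 1, 11, 12, 7, 4]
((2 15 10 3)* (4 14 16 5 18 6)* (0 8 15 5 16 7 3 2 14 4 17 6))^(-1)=(0 18 5 2 10 15 8)(3 7 14)(6 17)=((0 8 15 10 2 5 18)(3 14 7)(6 17))^(-1)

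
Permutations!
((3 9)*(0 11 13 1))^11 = (0 1 13 11)(3 9) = ((0 11 13 1)(3 9))^11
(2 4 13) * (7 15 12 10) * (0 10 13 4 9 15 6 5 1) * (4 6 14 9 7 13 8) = (0 10 13 2 7 14 9 15 12 8 4 6 5 1) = [10, 0, 7, 3, 6, 1, 5, 14, 4, 15, 13, 11, 8, 2, 9, 12]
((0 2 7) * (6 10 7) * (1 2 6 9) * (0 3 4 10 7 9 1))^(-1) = (0 9 10 4 3 7 6)(1 2)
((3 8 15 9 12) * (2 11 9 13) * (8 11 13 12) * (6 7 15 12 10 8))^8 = ((2 13)(3 11 9 6 7 15 10 8 12))^8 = (3 12 8 10 15 7 6 9 11)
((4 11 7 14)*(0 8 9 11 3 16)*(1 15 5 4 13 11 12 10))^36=((0 8 9 12 10 1 15 5 4 3 16)(7 14 13 11))^36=(0 12 15 3 8 10 5 16 9 1 4)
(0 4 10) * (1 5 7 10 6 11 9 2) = (0 4 6 11 9 2 1 5 7 10) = [4, 5, 1, 3, 6, 7, 11, 10, 8, 2, 0, 9]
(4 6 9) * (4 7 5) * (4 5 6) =(6 9 7) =[0, 1, 2, 3, 4, 5, 9, 6, 8, 7]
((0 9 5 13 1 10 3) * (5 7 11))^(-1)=(0 3 10 1 13 5 11 7 9)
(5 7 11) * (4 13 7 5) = (4 13 7 11) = [0, 1, 2, 3, 13, 5, 6, 11, 8, 9, 10, 4, 12, 7]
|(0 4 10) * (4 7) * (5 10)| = 5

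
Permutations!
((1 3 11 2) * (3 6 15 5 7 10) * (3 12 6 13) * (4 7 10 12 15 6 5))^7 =(1 3 2 13 11)(4 7 12 5 10 15)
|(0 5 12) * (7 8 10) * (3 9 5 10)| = 8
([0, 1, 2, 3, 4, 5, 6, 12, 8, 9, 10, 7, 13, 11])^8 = (13)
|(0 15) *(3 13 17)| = |(0 15)(3 13 17)| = 6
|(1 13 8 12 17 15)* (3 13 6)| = 8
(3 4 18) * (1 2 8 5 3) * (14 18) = (1 2 8 5 3 4 14 18) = [0, 2, 8, 4, 14, 3, 6, 7, 5, 9, 10, 11, 12, 13, 18, 15, 16, 17, 1]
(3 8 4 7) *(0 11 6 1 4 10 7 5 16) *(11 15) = (0 15 11 6 1 4 5 16)(3 8 10 7) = [15, 4, 2, 8, 5, 16, 1, 3, 10, 9, 7, 6, 12, 13, 14, 11, 0]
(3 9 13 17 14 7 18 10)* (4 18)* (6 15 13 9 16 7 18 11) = [0, 1, 2, 16, 11, 5, 15, 4, 8, 9, 3, 6, 12, 17, 18, 13, 7, 14, 10] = (3 16 7 4 11 6 15 13 17 14 18 10)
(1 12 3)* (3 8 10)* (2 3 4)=(1 12 8 10 4 2 3)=[0, 12, 3, 1, 2, 5, 6, 7, 10, 9, 4, 11, 8]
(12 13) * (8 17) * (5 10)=(5 10)(8 17)(12 13)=[0, 1, 2, 3, 4, 10, 6, 7, 17, 9, 5, 11, 13, 12, 14, 15, 16, 8]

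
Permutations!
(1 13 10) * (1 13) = (10 13) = [0, 1, 2, 3, 4, 5, 6, 7, 8, 9, 13, 11, 12, 10]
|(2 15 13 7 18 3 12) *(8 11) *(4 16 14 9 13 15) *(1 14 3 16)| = |(1 14 9 13 7 18 16 3 12 2 4)(8 11)| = 22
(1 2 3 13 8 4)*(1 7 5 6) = (1 2 3 13 8 4 7 5 6) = [0, 2, 3, 13, 7, 6, 1, 5, 4, 9, 10, 11, 12, 8]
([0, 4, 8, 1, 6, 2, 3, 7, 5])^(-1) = [0, 3, 5, 6, 1, 8, 4, 7, 2]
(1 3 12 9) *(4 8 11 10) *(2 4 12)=(1 3 2 4 8 11 10 12 9)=[0, 3, 4, 2, 8, 5, 6, 7, 11, 1, 12, 10, 9]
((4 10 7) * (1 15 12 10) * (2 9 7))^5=((1 15 12 10 2 9 7 4))^5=(1 9 12 4 2 15 7 10)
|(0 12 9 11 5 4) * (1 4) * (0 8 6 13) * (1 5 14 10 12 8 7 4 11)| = |(0 8 6 13)(1 11 14 10 12 9)(4 7)| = 12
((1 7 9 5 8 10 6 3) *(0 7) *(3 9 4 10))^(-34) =((0 7 4 10 6 9 5 8 3 1))^(-34) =(0 5 4 3 6)(1 9 7 8 10)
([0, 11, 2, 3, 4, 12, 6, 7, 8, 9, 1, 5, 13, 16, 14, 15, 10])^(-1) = [0, 10, 2, 3, 4, 11, 6, 7, 8, 9, 16, 1, 5, 12, 14, 15, 13]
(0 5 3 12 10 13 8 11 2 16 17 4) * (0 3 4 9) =(0 5 4 3 12 10 13 8 11 2 16 17 9) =[5, 1, 16, 12, 3, 4, 6, 7, 11, 0, 13, 2, 10, 8, 14, 15, 17, 9]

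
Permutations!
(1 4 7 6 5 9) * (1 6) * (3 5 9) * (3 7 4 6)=(1 6 9 3 5 7)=[0, 6, 2, 5, 4, 7, 9, 1, 8, 3]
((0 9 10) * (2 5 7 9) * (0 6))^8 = ((0 2 5 7 9 10 6))^8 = (0 2 5 7 9 10 6)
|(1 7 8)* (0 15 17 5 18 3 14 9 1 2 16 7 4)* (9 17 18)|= |(0 15 18 3 14 17 5 9 1 4)(2 16 7 8)|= 20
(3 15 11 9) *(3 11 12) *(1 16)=(1 16)(3 15 12)(9 11)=[0, 16, 2, 15, 4, 5, 6, 7, 8, 11, 10, 9, 3, 13, 14, 12, 1]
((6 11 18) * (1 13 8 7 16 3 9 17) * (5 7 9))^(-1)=((1 13 8 9 17)(3 5 7 16)(6 11 18))^(-1)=(1 17 9 8 13)(3 16 7 5)(6 18 11)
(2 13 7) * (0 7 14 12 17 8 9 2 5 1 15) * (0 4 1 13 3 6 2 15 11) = (0 7 5 13 14 12 17 8 9 15 4 1 11)(2 3 6) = [7, 11, 3, 6, 1, 13, 2, 5, 9, 15, 10, 0, 17, 14, 12, 4, 16, 8]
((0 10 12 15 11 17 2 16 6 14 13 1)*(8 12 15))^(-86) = (0 15 17 16 14 1 10 11 2 6 13) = ((0 10 15 11 17 2 16 6 14 13 1)(8 12))^(-86)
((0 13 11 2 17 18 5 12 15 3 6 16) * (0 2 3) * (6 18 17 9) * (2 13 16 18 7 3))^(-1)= (0 15 12 5 18 6 9 2 11 13 16)(3 7)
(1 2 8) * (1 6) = (1 2 8 6) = [0, 2, 8, 3, 4, 5, 1, 7, 6]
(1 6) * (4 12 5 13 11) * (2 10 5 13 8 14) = (1 6)(2 10 5 8 14)(4 12 13 11) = [0, 6, 10, 3, 12, 8, 1, 7, 14, 9, 5, 4, 13, 11, 2]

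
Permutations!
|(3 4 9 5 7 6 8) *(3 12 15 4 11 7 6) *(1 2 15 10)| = |(1 2 15 4 9 5 6 8 12 10)(3 11 7)| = 30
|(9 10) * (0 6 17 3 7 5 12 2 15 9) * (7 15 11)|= |(0 6 17 3 15 9 10)(2 11 7 5 12)|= 35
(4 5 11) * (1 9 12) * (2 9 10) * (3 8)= [0, 10, 9, 8, 5, 11, 6, 7, 3, 12, 2, 4, 1]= (1 10 2 9 12)(3 8)(4 5 11)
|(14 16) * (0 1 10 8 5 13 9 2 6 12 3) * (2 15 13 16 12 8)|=33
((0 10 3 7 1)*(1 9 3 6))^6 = (0 6)(1 10)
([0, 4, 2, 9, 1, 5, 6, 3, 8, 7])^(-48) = (9)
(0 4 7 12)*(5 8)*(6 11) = (0 4 7 12)(5 8)(6 11) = [4, 1, 2, 3, 7, 8, 11, 12, 5, 9, 10, 6, 0]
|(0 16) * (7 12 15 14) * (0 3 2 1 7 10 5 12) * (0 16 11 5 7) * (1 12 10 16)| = |(0 11 5 10 7 1)(2 12 15 14 16 3)| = 6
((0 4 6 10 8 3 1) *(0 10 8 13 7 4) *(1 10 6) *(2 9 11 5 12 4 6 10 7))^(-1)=(1 4 12 5 11 9 2 13 10)(3 8 6 7)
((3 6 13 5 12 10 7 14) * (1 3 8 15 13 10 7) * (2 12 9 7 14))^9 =(15)(1 3 6 10)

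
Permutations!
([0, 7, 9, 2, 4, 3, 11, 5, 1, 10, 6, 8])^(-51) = (1 8 11 6 10 9 2 3 5 7)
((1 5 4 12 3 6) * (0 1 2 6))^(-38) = (0 12 5)(1 3 4)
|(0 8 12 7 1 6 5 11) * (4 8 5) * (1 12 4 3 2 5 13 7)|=|(0 13 7 12 1 6 3 2 5 11)(4 8)|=10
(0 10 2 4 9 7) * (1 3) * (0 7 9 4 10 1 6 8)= [1, 3, 10, 6, 4, 5, 8, 7, 0, 9, 2]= (0 1 3 6 8)(2 10)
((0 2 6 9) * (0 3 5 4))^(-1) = (0 4 5 3 9 6 2)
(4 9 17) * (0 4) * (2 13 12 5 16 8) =(0 4 9 17)(2 13 12 5 16 8) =[4, 1, 13, 3, 9, 16, 6, 7, 2, 17, 10, 11, 5, 12, 14, 15, 8, 0]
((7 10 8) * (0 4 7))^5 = (10) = ((0 4 7 10 8))^5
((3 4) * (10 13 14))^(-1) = ((3 4)(10 13 14))^(-1) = (3 4)(10 14 13)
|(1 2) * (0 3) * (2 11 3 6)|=|(0 6 2 1 11 3)|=6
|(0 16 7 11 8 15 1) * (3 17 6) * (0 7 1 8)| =|(0 16 1 7 11)(3 17 6)(8 15)| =30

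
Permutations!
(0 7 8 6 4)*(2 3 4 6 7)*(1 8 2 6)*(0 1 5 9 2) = [6, 8, 3, 4, 1, 9, 5, 0, 7, 2] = (0 6 5 9 2 3 4 1 8 7)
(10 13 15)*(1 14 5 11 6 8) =(1 14 5 11 6 8)(10 13 15) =[0, 14, 2, 3, 4, 11, 8, 7, 1, 9, 13, 6, 12, 15, 5, 10]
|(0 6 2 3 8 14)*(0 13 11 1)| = |(0 6 2 3 8 14 13 11 1)| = 9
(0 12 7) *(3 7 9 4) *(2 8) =(0 12 9 4 3 7)(2 8) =[12, 1, 8, 7, 3, 5, 6, 0, 2, 4, 10, 11, 9]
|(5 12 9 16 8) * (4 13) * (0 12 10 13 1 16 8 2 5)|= 28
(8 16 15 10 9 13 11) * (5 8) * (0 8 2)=(0 8 16 15 10 9 13 11 5 2)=[8, 1, 0, 3, 4, 2, 6, 7, 16, 13, 9, 5, 12, 11, 14, 10, 15]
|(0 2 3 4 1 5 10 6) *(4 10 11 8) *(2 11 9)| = 11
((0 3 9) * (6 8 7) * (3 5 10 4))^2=(0 10 3)(4 9 5)(6 7 8)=((0 5 10 4 3 9)(6 8 7))^2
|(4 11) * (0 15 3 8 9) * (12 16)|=10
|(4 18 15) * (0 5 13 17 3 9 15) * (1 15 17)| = |(0 5 13 1 15 4 18)(3 9 17)| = 21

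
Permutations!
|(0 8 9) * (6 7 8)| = |(0 6 7 8 9)| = 5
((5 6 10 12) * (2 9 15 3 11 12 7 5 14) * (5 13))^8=(2 9 15 3 11 12 14)(5 7 6 13 10)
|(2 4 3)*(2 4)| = |(3 4)| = 2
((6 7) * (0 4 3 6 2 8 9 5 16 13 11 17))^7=(0 9 4 5 3 16 6 13 7 11 2 17 8)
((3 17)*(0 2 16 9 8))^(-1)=(0 8 9 16 2)(3 17)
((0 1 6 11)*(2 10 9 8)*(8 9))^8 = (11)(2 8 10)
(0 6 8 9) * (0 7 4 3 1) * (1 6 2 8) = (0 2 8 9 7 4 3 6 1) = [2, 0, 8, 6, 3, 5, 1, 4, 9, 7]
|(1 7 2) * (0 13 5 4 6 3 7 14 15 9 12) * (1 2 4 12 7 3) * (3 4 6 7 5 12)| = 9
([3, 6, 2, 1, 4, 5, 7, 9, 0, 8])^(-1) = [8, 3, 2, 0, 4, 5, 1, 6, 9, 7]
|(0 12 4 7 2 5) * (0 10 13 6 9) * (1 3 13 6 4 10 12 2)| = 35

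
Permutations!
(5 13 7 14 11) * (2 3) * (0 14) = (0 14 11 5 13 7)(2 3) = [14, 1, 3, 2, 4, 13, 6, 0, 8, 9, 10, 5, 12, 7, 11]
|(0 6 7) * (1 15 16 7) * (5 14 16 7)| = |(0 6 1 15 7)(5 14 16)| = 15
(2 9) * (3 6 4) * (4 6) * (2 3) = (2 9 3 4) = [0, 1, 9, 4, 2, 5, 6, 7, 8, 3]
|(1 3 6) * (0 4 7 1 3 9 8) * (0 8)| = |(0 4 7 1 9)(3 6)| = 10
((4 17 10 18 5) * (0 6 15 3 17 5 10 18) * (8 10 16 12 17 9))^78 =((0 6 15 3 9 8 10)(4 5)(12 17 18 16))^78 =(0 6 15 3 9 8 10)(12 18)(16 17)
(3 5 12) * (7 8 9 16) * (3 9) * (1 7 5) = (1 7 8 3)(5 12 9 16) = [0, 7, 2, 1, 4, 12, 6, 8, 3, 16, 10, 11, 9, 13, 14, 15, 5]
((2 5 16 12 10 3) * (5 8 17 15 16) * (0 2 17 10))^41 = (0 17 2 15 8 16 10 12 3)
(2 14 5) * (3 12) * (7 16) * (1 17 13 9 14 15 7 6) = (1 17 13 9 14 5 2 15 7 16 6)(3 12) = [0, 17, 15, 12, 4, 2, 1, 16, 8, 14, 10, 11, 3, 9, 5, 7, 6, 13]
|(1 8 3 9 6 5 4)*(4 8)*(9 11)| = |(1 4)(3 11 9 6 5 8)| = 6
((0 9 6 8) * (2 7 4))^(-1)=(0 8 6 9)(2 4 7)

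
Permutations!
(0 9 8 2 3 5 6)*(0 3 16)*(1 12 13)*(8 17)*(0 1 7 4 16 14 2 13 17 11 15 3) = [9, 12, 14, 5, 16, 6, 0, 4, 13, 11, 10, 15, 17, 7, 2, 3, 1, 8] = (0 9 11 15 3 5 6)(1 12 17 8 13 7 4 16)(2 14)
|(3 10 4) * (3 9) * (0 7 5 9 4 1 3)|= 12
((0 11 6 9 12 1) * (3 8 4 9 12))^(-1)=((0 11 6 12 1)(3 8 4 9))^(-1)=(0 1 12 6 11)(3 9 4 8)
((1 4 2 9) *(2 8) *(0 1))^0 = (9)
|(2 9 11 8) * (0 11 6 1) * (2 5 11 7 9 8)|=20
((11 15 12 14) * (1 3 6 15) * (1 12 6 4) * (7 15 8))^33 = ((1 3 4)(6 8 7 15)(11 12 14))^33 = (6 8 7 15)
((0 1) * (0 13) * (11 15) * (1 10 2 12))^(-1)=((0 10 2 12 1 13)(11 15))^(-1)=(0 13 1 12 2 10)(11 15)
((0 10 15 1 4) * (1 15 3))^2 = (15)(0 3 4 10 1)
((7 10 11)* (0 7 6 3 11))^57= (11)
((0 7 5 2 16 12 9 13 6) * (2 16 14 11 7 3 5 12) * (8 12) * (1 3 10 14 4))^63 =(0 11 12 6 14 8 13 10 7 9)(1 16)(2 3)(4 5)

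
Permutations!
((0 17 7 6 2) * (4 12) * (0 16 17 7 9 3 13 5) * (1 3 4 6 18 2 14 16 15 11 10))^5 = (0 11 5 15 13 2 3 18 1 7 10)(4 17 14 12 9 16 6)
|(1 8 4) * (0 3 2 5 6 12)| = |(0 3 2 5 6 12)(1 8 4)| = 6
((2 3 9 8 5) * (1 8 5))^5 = ((1 8)(2 3 9 5))^5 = (1 8)(2 3 9 5)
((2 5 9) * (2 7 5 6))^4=(5 9 7)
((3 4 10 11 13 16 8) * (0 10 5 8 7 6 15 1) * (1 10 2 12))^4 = (6 13 15 16 10 7 11)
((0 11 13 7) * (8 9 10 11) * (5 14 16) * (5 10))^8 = ((0 8 9 5 14 16 10 11 13 7))^8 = (0 13 10 14 9)(5 8 7 11 16)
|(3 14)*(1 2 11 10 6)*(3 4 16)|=|(1 2 11 10 6)(3 14 4 16)|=20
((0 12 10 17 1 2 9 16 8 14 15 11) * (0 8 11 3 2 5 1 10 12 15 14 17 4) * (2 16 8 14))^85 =(0 15 3 16 11 14 2 9 8 17 10 4)(1 5)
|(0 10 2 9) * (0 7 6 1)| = 7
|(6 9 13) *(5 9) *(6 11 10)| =|(5 9 13 11 10 6)| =6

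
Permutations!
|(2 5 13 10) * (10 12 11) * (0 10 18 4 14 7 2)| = |(0 10)(2 5 13 12 11 18 4 14 7)| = 18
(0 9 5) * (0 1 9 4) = (0 4)(1 9 5) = [4, 9, 2, 3, 0, 1, 6, 7, 8, 5]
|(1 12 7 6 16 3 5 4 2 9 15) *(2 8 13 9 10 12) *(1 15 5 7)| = 20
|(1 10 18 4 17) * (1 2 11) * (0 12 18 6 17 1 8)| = |(0 12 18 4 1 10 6 17 2 11 8)| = 11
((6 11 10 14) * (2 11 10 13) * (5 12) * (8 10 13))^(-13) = ((2 11 8 10 14 6 13)(5 12))^(-13) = (2 11 8 10 14 6 13)(5 12)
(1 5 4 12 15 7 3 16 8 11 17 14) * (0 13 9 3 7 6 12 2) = (0 13 9 3 16 8 11 17 14 1 5 4 2)(6 12 15) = [13, 5, 0, 16, 2, 4, 12, 7, 11, 3, 10, 17, 15, 9, 1, 6, 8, 14]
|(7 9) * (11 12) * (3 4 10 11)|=10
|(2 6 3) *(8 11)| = 6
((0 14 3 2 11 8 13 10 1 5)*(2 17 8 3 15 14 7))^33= ((0 7 2 11 3 17 8 13 10 1 5)(14 15))^33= (17)(14 15)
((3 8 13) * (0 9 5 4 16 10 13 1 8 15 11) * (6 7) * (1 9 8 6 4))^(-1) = ((0 8 9 5 1 6 7 4 16 10 13 3 15 11))^(-1) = (0 11 15 3 13 10 16 4 7 6 1 5 9 8)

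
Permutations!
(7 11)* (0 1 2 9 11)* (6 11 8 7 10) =[1, 2, 9, 3, 4, 5, 11, 0, 7, 8, 6, 10] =(0 1 2 9 8 7)(6 11 10)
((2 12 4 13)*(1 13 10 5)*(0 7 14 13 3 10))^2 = (0 14 2 4 7 13 12)(1 10)(3 5)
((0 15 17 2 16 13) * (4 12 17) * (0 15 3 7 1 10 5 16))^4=((0 3 7 1 10 5 16 13 15 4 12 17 2))^4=(0 10 15 2 1 13 17 7 16 12 3 5 4)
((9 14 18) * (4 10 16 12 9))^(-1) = ((4 10 16 12 9 14 18))^(-1) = (4 18 14 9 12 16 10)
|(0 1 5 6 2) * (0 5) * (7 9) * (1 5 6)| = |(0 5 1)(2 6)(7 9)| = 6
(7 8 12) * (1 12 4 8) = (1 12 7)(4 8) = [0, 12, 2, 3, 8, 5, 6, 1, 4, 9, 10, 11, 7]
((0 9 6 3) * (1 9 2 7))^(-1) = ((0 2 7 1 9 6 3))^(-1) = (0 3 6 9 1 7 2)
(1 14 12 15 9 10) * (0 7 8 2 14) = (0 7 8 2 14 12 15 9 10 1) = [7, 0, 14, 3, 4, 5, 6, 8, 2, 10, 1, 11, 15, 13, 12, 9]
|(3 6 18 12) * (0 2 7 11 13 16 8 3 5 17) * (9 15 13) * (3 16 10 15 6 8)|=30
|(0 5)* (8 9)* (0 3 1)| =|(0 5 3 1)(8 9)| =4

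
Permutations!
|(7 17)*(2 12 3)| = 6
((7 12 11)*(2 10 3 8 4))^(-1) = (2 4 8 3 10)(7 11 12)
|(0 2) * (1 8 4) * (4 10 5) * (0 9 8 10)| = |(0 2 9 8)(1 10 5 4)| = 4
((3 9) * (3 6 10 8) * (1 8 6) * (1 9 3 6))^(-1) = (1 10 6 8)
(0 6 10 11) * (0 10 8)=(0 6 8)(10 11)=[6, 1, 2, 3, 4, 5, 8, 7, 0, 9, 11, 10]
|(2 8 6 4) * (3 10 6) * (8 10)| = 4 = |(2 10 6 4)(3 8)|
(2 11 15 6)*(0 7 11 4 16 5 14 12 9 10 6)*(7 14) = (0 14 12 9 10 6 2 4 16 5 7 11 15) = [14, 1, 4, 3, 16, 7, 2, 11, 8, 10, 6, 15, 9, 13, 12, 0, 5]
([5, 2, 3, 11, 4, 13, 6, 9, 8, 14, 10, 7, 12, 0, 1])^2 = (0 13 5)(1 3 7 14 2 11 9)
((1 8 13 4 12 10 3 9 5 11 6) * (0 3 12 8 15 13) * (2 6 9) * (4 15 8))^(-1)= ((0 3 2 6 1 8)(5 11 9)(10 12)(13 15))^(-1)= (0 8 1 6 2 3)(5 9 11)(10 12)(13 15)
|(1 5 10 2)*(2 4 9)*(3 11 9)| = |(1 5 10 4 3 11 9 2)| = 8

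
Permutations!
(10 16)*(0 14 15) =(0 14 15)(10 16) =[14, 1, 2, 3, 4, 5, 6, 7, 8, 9, 16, 11, 12, 13, 15, 0, 10]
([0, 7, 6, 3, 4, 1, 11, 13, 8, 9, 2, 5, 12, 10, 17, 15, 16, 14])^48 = (17)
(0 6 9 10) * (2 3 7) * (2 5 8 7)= (0 6 9 10)(2 3)(5 8 7)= [6, 1, 3, 2, 4, 8, 9, 5, 7, 10, 0]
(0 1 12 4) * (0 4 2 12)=(0 1)(2 12)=[1, 0, 12, 3, 4, 5, 6, 7, 8, 9, 10, 11, 2]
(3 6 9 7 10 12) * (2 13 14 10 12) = (2 13 14 10)(3 6 9 7 12) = [0, 1, 13, 6, 4, 5, 9, 12, 8, 7, 2, 11, 3, 14, 10]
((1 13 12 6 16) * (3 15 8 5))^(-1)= (1 16 6 12 13)(3 5 8 15)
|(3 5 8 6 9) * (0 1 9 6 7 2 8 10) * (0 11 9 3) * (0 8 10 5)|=6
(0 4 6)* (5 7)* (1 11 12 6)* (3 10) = (0 4 1 11 12 6)(3 10)(5 7) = [4, 11, 2, 10, 1, 7, 0, 5, 8, 9, 3, 12, 6]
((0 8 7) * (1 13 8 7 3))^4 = ((0 7)(1 13 8 3))^4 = (13)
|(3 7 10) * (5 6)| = 6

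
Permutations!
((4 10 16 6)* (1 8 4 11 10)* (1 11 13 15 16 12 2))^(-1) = (1 2 12 10 11 4 8)(6 16 15 13)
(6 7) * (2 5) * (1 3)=(1 3)(2 5)(6 7)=[0, 3, 5, 1, 4, 2, 7, 6]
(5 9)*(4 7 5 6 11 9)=(4 7 5)(6 11 9)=[0, 1, 2, 3, 7, 4, 11, 5, 8, 6, 10, 9]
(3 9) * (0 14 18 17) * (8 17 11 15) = (0 14 18 11 15 8 17)(3 9) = [14, 1, 2, 9, 4, 5, 6, 7, 17, 3, 10, 15, 12, 13, 18, 8, 16, 0, 11]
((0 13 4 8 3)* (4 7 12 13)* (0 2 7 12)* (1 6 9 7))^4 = ((0 4 8 3 2 1 6 9 7)(12 13))^4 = (13)(0 2 7 3 9 8 6 4 1)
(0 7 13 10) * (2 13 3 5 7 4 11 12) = [4, 1, 13, 5, 11, 7, 6, 3, 8, 9, 0, 12, 2, 10] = (0 4 11 12 2 13 10)(3 5 7)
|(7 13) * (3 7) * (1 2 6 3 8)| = 7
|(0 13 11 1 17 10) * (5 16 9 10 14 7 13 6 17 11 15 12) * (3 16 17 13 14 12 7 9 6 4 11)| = |(0 4 11 1 3 16 6 13 15 7 14 9 10)(5 17 12)| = 39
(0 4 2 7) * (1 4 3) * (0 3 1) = (0 1 4 2 7 3) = [1, 4, 7, 0, 2, 5, 6, 3]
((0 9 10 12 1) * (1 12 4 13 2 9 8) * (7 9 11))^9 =(2 7 10 13 11 9 4)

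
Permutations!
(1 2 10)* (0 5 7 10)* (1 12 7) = (0 5 1 2)(7 10 12) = [5, 2, 0, 3, 4, 1, 6, 10, 8, 9, 12, 11, 7]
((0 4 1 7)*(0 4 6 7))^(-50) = (7)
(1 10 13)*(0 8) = [8, 10, 2, 3, 4, 5, 6, 7, 0, 9, 13, 11, 12, 1] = (0 8)(1 10 13)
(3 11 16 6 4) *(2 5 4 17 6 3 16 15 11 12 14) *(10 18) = (2 5 4 16 3 12 14)(6 17)(10 18)(11 15) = [0, 1, 5, 12, 16, 4, 17, 7, 8, 9, 18, 15, 14, 13, 2, 11, 3, 6, 10]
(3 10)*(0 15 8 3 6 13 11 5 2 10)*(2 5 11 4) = (0 15 8 3)(2 10 6 13 4) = [15, 1, 10, 0, 2, 5, 13, 7, 3, 9, 6, 11, 12, 4, 14, 8]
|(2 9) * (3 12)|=2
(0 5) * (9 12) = [5, 1, 2, 3, 4, 0, 6, 7, 8, 12, 10, 11, 9] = (0 5)(9 12)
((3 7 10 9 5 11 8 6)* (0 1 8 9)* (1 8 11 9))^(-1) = (0 10 7 3 6 8)(1 11)(5 9)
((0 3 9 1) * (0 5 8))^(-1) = (0 8 5 1 9 3)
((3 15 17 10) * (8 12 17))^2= (3 8 17)(10 15 12)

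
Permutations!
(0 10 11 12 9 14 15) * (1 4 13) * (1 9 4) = [10, 1, 2, 3, 13, 5, 6, 7, 8, 14, 11, 12, 4, 9, 15, 0] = (0 10 11 12 4 13 9 14 15)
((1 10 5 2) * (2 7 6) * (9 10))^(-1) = (1 2 6 7 5 10 9)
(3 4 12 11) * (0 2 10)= (0 2 10)(3 4 12 11)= [2, 1, 10, 4, 12, 5, 6, 7, 8, 9, 0, 3, 11]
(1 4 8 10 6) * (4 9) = (1 9 4 8 10 6) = [0, 9, 2, 3, 8, 5, 1, 7, 10, 4, 6]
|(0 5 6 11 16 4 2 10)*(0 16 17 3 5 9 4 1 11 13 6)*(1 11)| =10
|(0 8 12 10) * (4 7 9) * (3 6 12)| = |(0 8 3 6 12 10)(4 7 9)| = 6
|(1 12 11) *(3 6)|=6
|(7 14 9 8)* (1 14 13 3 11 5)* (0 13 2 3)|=18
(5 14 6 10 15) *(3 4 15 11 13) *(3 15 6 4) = (4 6 10 11 13 15 5 14) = [0, 1, 2, 3, 6, 14, 10, 7, 8, 9, 11, 13, 12, 15, 4, 5]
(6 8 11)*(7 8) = (6 7 8 11) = [0, 1, 2, 3, 4, 5, 7, 8, 11, 9, 10, 6]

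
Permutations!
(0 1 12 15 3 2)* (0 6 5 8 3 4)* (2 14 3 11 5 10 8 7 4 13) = (0 1 12 15 13 2 6 10 8 11 5 7 4)(3 14) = [1, 12, 6, 14, 0, 7, 10, 4, 11, 9, 8, 5, 15, 2, 3, 13]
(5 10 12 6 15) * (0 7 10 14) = (0 7 10 12 6 15 5 14) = [7, 1, 2, 3, 4, 14, 15, 10, 8, 9, 12, 11, 6, 13, 0, 5]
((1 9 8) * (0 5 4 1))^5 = (0 8 9 1 4 5)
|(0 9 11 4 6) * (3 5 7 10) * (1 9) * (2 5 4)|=11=|(0 1 9 11 2 5 7 10 3 4 6)|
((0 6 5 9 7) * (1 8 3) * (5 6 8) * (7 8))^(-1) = ((0 7)(1 5 9 8 3))^(-1) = (0 7)(1 3 8 9 5)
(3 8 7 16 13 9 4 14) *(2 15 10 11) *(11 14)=(2 15 10 14 3 8 7 16 13 9 4 11)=[0, 1, 15, 8, 11, 5, 6, 16, 7, 4, 14, 2, 12, 9, 3, 10, 13]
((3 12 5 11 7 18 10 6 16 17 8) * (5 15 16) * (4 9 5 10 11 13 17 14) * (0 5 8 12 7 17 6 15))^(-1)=((0 5 13 6 10 15 16 14 4 9 8 3 7 18 11 17 12))^(-1)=(0 12 17 11 18 7 3 8 9 4 14 16 15 10 6 13 5)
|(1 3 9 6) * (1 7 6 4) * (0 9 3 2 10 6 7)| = 7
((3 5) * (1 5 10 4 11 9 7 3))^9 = ((1 5)(3 10 4 11 9 7))^9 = (1 5)(3 11)(4 7)(9 10)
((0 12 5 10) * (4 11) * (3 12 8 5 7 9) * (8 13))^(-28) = (0 8 10 13 5) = ((0 13 8 5 10)(3 12 7 9)(4 11))^(-28)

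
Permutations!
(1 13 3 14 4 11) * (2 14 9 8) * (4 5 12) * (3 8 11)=(1 13 8 2 14 5 12 4 3 9 11)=[0, 13, 14, 9, 3, 12, 6, 7, 2, 11, 10, 1, 4, 8, 5]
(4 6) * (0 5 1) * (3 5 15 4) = (0 15 4 6 3 5 1) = [15, 0, 2, 5, 6, 1, 3, 7, 8, 9, 10, 11, 12, 13, 14, 4]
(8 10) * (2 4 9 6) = (2 4 9 6)(8 10) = [0, 1, 4, 3, 9, 5, 2, 7, 10, 6, 8]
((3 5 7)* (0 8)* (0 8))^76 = (8)(3 5 7)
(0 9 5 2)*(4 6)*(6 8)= (0 9 5 2)(4 8 6)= [9, 1, 0, 3, 8, 2, 4, 7, 6, 5]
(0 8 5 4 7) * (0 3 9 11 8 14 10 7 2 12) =(0 14 10 7 3 9 11 8 5 4 2 12) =[14, 1, 12, 9, 2, 4, 6, 3, 5, 11, 7, 8, 0, 13, 10]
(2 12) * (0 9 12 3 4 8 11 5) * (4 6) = (0 9 12 2 3 6 4 8 11 5) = [9, 1, 3, 6, 8, 0, 4, 7, 11, 12, 10, 5, 2]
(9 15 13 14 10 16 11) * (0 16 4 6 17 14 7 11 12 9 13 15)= (0 16 12 9)(4 6 17 14 10)(7 11 13)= [16, 1, 2, 3, 6, 5, 17, 11, 8, 0, 4, 13, 9, 7, 10, 15, 12, 14]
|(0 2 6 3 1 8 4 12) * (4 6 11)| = 20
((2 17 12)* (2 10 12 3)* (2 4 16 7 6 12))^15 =(2 6 4)(3 10 7)(12 16 17)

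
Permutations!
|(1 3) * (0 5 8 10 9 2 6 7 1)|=10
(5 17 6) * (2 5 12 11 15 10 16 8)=[0, 1, 5, 3, 4, 17, 12, 7, 2, 9, 16, 15, 11, 13, 14, 10, 8, 6]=(2 5 17 6 12 11 15 10 16 8)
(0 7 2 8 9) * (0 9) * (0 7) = (9)(2 8 7) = [0, 1, 8, 3, 4, 5, 6, 2, 7, 9]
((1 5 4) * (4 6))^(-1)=((1 5 6 4))^(-1)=(1 4 6 5)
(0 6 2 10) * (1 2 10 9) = [6, 2, 9, 3, 4, 5, 10, 7, 8, 1, 0] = (0 6 10)(1 2 9)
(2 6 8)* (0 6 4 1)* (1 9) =[6, 0, 4, 3, 9, 5, 8, 7, 2, 1] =(0 6 8 2 4 9 1)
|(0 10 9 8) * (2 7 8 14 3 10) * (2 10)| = 8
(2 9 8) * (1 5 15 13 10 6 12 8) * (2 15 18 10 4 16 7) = [0, 5, 9, 3, 16, 18, 12, 2, 15, 1, 6, 11, 8, 4, 14, 13, 7, 17, 10] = (1 5 18 10 6 12 8 15 13 4 16 7 2 9)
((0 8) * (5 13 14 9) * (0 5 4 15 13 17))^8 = (17)(4 14 15 9 13)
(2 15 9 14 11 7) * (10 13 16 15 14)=[0, 1, 14, 3, 4, 5, 6, 2, 8, 10, 13, 7, 12, 16, 11, 9, 15]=(2 14 11 7)(9 10 13 16 15)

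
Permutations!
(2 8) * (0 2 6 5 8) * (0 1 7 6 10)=(0 2 1 7 6 5 8 10)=[2, 7, 1, 3, 4, 8, 5, 6, 10, 9, 0]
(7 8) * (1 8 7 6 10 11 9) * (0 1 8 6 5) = (0 1 6 10 11 9 8 5) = [1, 6, 2, 3, 4, 0, 10, 7, 5, 8, 11, 9]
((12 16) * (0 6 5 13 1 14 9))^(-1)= (0 9 14 1 13 5 6)(12 16)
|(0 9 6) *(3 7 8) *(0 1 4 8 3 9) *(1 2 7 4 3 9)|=4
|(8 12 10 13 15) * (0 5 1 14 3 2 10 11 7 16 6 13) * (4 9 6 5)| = 17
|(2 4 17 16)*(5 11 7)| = |(2 4 17 16)(5 11 7)| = 12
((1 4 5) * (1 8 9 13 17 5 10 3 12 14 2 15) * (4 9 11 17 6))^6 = (1 3 9 12 13 14 6 2 4 15 10)(5 11)(8 17)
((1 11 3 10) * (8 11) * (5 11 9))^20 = ((1 8 9 5 11 3 10))^20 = (1 10 3 11 5 9 8)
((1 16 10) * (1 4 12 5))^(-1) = (1 5 12 4 10 16)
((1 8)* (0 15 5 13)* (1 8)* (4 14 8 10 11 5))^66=((0 15 4 14 8 10 11 5 13))^66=(0 14 11)(4 10 13)(5 15 8)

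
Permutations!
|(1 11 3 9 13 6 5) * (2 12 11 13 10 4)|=28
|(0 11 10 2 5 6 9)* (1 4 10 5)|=|(0 11 5 6 9)(1 4 10 2)|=20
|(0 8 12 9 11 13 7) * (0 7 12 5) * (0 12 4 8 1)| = 14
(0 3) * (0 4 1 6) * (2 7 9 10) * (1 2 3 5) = (0 5 1 6)(2 7 9 10 3 4) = [5, 6, 7, 4, 2, 1, 0, 9, 8, 10, 3]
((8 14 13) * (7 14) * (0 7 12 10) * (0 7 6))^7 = (0 6)(7 14 13 8 12 10)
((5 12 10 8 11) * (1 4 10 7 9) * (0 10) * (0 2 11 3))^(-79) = ((0 10 8 3)(1 4 2 11 5 12 7 9))^(-79) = (0 10 8 3)(1 4 2 11 5 12 7 9)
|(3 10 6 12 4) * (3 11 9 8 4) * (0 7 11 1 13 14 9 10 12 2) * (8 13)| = 6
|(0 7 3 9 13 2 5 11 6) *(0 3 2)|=|(0 7 2 5 11 6 3 9 13)|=9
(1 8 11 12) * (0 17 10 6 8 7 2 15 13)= (0 17 10 6 8 11 12 1 7 2 15 13)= [17, 7, 15, 3, 4, 5, 8, 2, 11, 9, 6, 12, 1, 0, 14, 13, 16, 10]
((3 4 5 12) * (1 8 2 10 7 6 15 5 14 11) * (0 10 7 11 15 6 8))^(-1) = ((0 10 11 1)(2 7 8)(3 4 14 15 5 12))^(-1) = (0 1 11 10)(2 8 7)(3 12 5 15 14 4)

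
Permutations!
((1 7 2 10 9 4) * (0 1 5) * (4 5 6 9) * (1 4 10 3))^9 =(10)(0 5 9 6 4)(1 7 2 3)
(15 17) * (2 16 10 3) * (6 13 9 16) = (2 6 13 9 16 10 3)(15 17) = [0, 1, 6, 2, 4, 5, 13, 7, 8, 16, 3, 11, 12, 9, 14, 17, 10, 15]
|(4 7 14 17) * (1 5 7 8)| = 7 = |(1 5 7 14 17 4 8)|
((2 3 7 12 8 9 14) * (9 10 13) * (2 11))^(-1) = (2 11 14 9 13 10 8 12 7 3)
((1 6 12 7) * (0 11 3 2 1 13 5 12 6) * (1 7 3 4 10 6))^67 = ((0 11 4 10 6 1)(2 7 13 5 12 3))^67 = (0 11 4 10 6 1)(2 7 13 5 12 3)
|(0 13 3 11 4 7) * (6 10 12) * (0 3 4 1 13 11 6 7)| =|(0 11 1 13 4)(3 6 10 12 7)| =5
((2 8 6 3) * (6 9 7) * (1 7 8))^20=((1 7 6 3 2)(8 9))^20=(9)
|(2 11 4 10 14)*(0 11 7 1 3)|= 9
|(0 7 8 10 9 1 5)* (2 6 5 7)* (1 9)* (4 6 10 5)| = |(0 2 10 1 7 8 5)(4 6)| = 14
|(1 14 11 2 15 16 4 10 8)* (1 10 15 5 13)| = |(1 14 11 2 5 13)(4 15 16)(8 10)| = 6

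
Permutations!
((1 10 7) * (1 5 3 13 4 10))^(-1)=(3 5 7 10 4 13)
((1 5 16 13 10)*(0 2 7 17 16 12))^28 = ((0 2 7 17 16 13 10 1 5 12))^28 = (0 5 10 16 7)(1 13 17 2 12)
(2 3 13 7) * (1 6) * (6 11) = (1 11 6)(2 3 13 7) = [0, 11, 3, 13, 4, 5, 1, 2, 8, 9, 10, 6, 12, 7]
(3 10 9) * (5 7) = [0, 1, 2, 10, 4, 7, 6, 5, 8, 3, 9] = (3 10 9)(5 7)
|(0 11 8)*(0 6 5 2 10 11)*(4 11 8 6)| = |(2 10 8 4 11 6 5)| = 7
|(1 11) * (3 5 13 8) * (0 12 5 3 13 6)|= |(0 12 5 6)(1 11)(8 13)|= 4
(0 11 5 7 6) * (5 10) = (0 11 10 5 7 6) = [11, 1, 2, 3, 4, 7, 0, 6, 8, 9, 5, 10]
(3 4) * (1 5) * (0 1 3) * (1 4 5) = (0 4)(3 5) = [4, 1, 2, 5, 0, 3]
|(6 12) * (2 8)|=|(2 8)(6 12)|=2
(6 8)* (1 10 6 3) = (1 10 6 8 3) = [0, 10, 2, 1, 4, 5, 8, 7, 3, 9, 6]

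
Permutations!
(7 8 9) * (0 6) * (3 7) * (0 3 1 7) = (0 6 3)(1 7 8 9) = [6, 7, 2, 0, 4, 5, 3, 8, 9, 1]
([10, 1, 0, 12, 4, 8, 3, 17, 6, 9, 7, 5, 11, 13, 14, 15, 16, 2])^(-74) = [10, 1, 0, 8, 4, 12, 5, 17, 11, 9, 7, 3, 6, 13, 14, 15, 16, 2]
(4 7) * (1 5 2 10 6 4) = (1 5 2 10 6 4 7) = [0, 5, 10, 3, 7, 2, 4, 1, 8, 9, 6]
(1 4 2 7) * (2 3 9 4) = (1 2 7)(3 9 4) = [0, 2, 7, 9, 3, 5, 6, 1, 8, 4]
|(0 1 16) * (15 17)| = |(0 1 16)(15 17)| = 6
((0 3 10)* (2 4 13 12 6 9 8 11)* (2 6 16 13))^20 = (0 10 3)(12 13 16)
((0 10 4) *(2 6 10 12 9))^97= (0 4 10 6 2 9 12)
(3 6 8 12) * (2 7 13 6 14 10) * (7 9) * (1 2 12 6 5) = (1 2 9 7 13 5)(3 14 10 12)(6 8) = [0, 2, 9, 14, 4, 1, 8, 13, 6, 7, 12, 11, 3, 5, 10]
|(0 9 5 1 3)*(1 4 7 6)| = |(0 9 5 4 7 6 1 3)| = 8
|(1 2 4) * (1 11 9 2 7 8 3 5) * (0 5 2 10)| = 11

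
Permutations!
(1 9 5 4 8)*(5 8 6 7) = (1 9 8)(4 6 7 5) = [0, 9, 2, 3, 6, 4, 7, 5, 1, 8]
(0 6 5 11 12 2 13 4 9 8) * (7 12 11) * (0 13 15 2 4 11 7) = (0 6 5)(2 15)(4 9 8 13 11 7 12) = [6, 1, 15, 3, 9, 0, 5, 12, 13, 8, 10, 7, 4, 11, 14, 2]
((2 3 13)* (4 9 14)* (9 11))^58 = (2 3 13)(4 9)(11 14)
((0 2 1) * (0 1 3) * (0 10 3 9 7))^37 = ((0 2 9 7)(3 10))^37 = (0 2 9 7)(3 10)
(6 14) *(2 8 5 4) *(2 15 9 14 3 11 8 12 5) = (2 12 5 4 15 9 14 6 3 11 8) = [0, 1, 12, 11, 15, 4, 3, 7, 2, 14, 10, 8, 5, 13, 6, 9]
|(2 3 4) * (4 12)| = 4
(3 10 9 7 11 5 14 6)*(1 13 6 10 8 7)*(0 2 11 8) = (0 2 11 5 14 10 9 1 13 6 3)(7 8) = [2, 13, 11, 0, 4, 14, 3, 8, 7, 1, 9, 5, 12, 6, 10]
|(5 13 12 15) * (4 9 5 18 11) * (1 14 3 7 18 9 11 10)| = 30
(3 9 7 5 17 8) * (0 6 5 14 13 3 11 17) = (0 6 5)(3 9 7 14 13)(8 11 17) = [6, 1, 2, 9, 4, 0, 5, 14, 11, 7, 10, 17, 12, 3, 13, 15, 16, 8]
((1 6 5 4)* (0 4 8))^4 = (0 5 1)(4 8 6)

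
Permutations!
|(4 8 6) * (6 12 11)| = |(4 8 12 11 6)| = 5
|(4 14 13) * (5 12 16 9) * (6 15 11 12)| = |(4 14 13)(5 6 15 11 12 16 9)| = 21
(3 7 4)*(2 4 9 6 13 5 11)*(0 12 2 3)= (0 12 2 4)(3 7 9 6 13 5 11)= [12, 1, 4, 7, 0, 11, 13, 9, 8, 6, 10, 3, 2, 5]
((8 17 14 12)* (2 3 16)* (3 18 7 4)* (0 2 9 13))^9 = ((0 2 18 7 4 3 16 9 13)(8 17 14 12))^9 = (18)(8 17 14 12)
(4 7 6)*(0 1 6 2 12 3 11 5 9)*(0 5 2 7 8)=(0 1 6 4 8)(2 12 3 11)(5 9)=[1, 6, 12, 11, 8, 9, 4, 7, 0, 5, 10, 2, 3]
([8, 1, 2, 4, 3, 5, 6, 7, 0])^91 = (0 8)(3 4)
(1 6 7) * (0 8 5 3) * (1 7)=(0 8 5 3)(1 6)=[8, 6, 2, 0, 4, 3, 1, 7, 5]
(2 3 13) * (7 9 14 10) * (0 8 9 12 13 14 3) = (0 8 9 3 14 10 7 12 13 2) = [8, 1, 0, 14, 4, 5, 6, 12, 9, 3, 7, 11, 13, 2, 10]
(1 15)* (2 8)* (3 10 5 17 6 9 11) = [0, 15, 8, 10, 4, 17, 9, 7, 2, 11, 5, 3, 12, 13, 14, 1, 16, 6] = (1 15)(2 8)(3 10 5 17 6 9 11)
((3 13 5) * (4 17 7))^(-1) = (3 5 13)(4 7 17)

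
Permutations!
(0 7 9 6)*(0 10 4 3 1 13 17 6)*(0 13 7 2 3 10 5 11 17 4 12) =(0 2 3 1 7 9 13 4 10 12)(5 11 17 6) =[2, 7, 3, 1, 10, 11, 5, 9, 8, 13, 12, 17, 0, 4, 14, 15, 16, 6]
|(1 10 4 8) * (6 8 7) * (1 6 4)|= 2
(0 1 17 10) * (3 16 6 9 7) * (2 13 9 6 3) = (0 1 17 10)(2 13 9 7)(3 16) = [1, 17, 13, 16, 4, 5, 6, 2, 8, 7, 0, 11, 12, 9, 14, 15, 3, 10]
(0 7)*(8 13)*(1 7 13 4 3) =(0 13 8 4 3 1 7) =[13, 7, 2, 1, 3, 5, 6, 0, 4, 9, 10, 11, 12, 8]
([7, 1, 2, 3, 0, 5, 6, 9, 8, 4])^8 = (9)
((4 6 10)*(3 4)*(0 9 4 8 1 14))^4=(0 10 14 6 1 4 8 9 3)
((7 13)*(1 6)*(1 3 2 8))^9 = ((1 6 3 2 8)(7 13))^9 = (1 8 2 3 6)(7 13)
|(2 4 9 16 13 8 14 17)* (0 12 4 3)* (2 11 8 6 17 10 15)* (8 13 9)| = 36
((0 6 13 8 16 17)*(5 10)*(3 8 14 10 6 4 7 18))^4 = (0 3)(4 8)(5 10 14 13 6)(7 16)(17 18)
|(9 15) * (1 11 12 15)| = |(1 11 12 15 9)| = 5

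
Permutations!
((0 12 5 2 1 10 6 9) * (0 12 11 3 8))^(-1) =(0 8 3 11)(1 2 5 12 9 6 10)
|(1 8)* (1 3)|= |(1 8 3)|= 3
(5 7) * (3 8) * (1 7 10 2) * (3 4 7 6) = (1 6 3 8 4 7 5 10 2) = [0, 6, 1, 8, 7, 10, 3, 5, 4, 9, 2]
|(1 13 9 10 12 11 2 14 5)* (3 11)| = |(1 13 9 10 12 3 11 2 14 5)| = 10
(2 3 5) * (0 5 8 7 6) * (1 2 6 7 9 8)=(0 5 6)(1 2 3)(8 9)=[5, 2, 3, 1, 4, 6, 0, 7, 9, 8]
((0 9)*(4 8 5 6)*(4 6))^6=((0 9)(4 8 5))^6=(9)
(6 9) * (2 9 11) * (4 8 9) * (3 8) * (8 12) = (2 4 3 12 8 9 6 11) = [0, 1, 4, 12, 3, 5, 11, 7, 9, 6, 10, 2, 8]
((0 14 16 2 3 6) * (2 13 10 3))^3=((0 14 16 13 10 3 6))^3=(0 13 6 16 3 14 10)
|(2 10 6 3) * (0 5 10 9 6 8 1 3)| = 9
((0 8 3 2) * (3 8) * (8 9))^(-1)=((0 3 2)(8 9))^(-1)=(0 2 3)(8 9)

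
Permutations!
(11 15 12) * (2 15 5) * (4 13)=(2 15 12 11 5)(4 13)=[0, 1, 15, 3, 13, 2, 6, 7, 8, 9, 10, 5, 11, 4, 14, 12]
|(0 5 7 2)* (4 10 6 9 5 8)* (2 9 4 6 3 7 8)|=|(0 2)(3 7 9 5 8 6 4 10)|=8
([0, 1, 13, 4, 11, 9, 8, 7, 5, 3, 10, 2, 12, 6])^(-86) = (2 5 11 8 4 6 3 13 9)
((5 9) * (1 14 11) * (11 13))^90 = (1 13)(11 14)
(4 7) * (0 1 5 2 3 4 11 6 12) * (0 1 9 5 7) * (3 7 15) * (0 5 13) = [9, 15, 7, 4, 5, 2, 12, 11, 8, 13, 10, 6, 1, 0, 14, 3] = (0 9 13)(1 15 3 4 5 2 7 11 6 12)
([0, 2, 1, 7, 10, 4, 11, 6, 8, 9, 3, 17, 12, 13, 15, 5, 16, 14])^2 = [0, 1, 2, 6, 3, 10, 17, 11, 8, 9, 7, 14, 12, 13, 5, 4, 16, 15]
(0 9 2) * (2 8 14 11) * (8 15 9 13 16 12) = (0 13 16 12 8 14 11 2)(9 15) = [13, 1, 0, 3, 4, 5, 6, 7, 14, 15, 10, 2, 8, 16, 11, 9, 12]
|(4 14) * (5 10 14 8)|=|(4 8 5 10 14)|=5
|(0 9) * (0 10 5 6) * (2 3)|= 10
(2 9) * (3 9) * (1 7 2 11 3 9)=[0, 7, 9, 1, 4, 5, 6, 2, 8, 11, 10, 3]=(1 7 2 9 11 3)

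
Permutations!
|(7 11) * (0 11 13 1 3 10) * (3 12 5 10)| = |(0 11 7 13 1 12 5 10)| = 8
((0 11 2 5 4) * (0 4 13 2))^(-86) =(2 5 13)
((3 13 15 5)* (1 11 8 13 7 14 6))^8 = ((1 11 8 13 15 5 3 7 14 6))^8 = (1 14 3 15 8)(5 13 11 6 7)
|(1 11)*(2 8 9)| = 6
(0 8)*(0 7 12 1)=[8, 0, 2, 3, 4, 5, 6, 12, 7, 9, 10, 11, 1]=(0 8 7 12 1)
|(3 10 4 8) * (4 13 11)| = |(3 10 13 11 4 8)| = 6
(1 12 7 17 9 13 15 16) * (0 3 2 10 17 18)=(0 3 2 10 17 9 13 15 16 1 12 7 18)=[3, 12, 10, 2, 4, 5, 6, 18, 8, 13, 17, 11, 7, 15, 14, 16, 1, 9, 0]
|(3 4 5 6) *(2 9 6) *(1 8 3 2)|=|(1 8 3 4 5)(2 9 6)|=15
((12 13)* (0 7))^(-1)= (0 7)(12 13)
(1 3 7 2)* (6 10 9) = (1 3 7 2)(6 10 9) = [0, 3, 1, 7, 4, 5, 10, 2, 8, 6, 9]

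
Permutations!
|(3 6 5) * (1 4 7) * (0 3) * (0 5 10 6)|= |(0 3)(1 4 7)(6 10)|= 6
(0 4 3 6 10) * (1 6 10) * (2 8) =(0 4 3 10)(1 6)(2 8) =[4, 6, 8, 10, 3, 5, 1, 7, 2, 9, 0]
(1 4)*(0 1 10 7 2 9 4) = [1, 0, 9, 3, 10, 5, 6, 2, 8, 4, 7] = (0 1)(2 9 4 10 7)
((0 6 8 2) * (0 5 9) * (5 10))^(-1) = (0 9 5 10 2 8 6)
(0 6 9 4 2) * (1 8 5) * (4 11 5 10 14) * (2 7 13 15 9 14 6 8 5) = [8, 5, 0, 3, 7, 1, 14, 13, 10, 11, 6, 2, 12, 15, 4, 9] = (0 8 10 6 14 4 7 13 15 9 11 2)(1 5)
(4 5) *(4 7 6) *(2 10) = (2 10)(4 5 7 6) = [0, 1, 10, 3, 5, 7, 4, 6, 8, 9, 2]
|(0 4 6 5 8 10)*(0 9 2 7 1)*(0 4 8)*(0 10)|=8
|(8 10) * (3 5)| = |(3 5)(8 10)| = 2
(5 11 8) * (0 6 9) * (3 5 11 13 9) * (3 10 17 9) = [6, 1, 2, 5, 4, 13, 10, 7, 11, 0, 17, 8, 12, 3, 14, 15, 16, 9] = (0 6 10 17 9)(3 5 13)(8 11)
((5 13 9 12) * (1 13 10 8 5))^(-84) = (13)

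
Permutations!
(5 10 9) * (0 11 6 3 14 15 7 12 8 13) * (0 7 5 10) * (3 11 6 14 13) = (0 6 11 14 15 5)(3 13 7 12 8)(9 10) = [6, 1, 2, 13, 4, 0, 11, 12, 3, 10, 9, 14, 8, 7, 15, 5]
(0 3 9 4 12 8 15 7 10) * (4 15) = [3, 1, 2, 9, 12, 5, 6, 10, 4, 15, 0, 11, 8, 13, 14, 7] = (0 3 9 15 7 10)(4 12 8)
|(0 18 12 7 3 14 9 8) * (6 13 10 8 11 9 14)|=|(0 18 12 7 3 6 13 10 8)(9 11)|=18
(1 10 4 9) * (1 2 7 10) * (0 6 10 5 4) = (0 6 10)(2 7 5 4 9) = [6, 1, 7, 3, 9, 4, 10, 5, 8, 2, 0]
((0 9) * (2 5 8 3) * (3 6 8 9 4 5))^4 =(9)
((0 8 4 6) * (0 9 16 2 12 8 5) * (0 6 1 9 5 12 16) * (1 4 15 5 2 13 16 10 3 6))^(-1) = ((0 12 8 15 5 1 9)(2 10 3 6)(13 16))^(-1) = (0 9 1 5 15 8 12)(2 6 3 10)(13 16)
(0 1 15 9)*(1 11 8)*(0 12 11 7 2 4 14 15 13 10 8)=[7, 13, 4, 3, 14, 5, 6, 2, 1, 12, 8, 0, 11, 10, 15, 9]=(0 7 2 4 14 15 9 12 11)(1 13 10 8)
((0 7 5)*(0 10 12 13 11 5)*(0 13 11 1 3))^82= ((0 7 13 1 3)(5 10 12 11))^82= (0 13 3 7 1)(5 12)(10 11)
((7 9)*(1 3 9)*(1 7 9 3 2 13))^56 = ((1 2 13))^56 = (1 13 2)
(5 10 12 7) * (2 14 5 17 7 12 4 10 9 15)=(2 14 5 9 15)(4 10)(7 17)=[0, 1, 14, 3, 10, 9, 6, 17, 8, 15, 4, 11, 12, 13, 5, 2, 16, 7]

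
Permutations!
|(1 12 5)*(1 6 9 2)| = 6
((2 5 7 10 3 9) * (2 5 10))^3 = ((2 10 3 9 5 7))^3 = (2 9)(3 7)(5 10)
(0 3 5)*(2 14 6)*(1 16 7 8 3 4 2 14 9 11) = (0 4 2 9 11 1 16 7 8 3 5)(6 14) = [4, 16, 9, 5, 2, 0, 14, 8, 3, 11, 10, 1, 12, 13, 6, 15, 7]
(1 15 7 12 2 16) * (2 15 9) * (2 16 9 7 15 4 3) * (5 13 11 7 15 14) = (1 15 14 5 13 11 7 12 4 3 2 9 16) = [0, 15, 9, 2, 3, 13, 6, 12, 8, 16, 10, 7, 4, 11, 5, 14, 1]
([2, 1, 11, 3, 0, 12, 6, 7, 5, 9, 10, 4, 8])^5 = [2, 1, 11, 3, 0, 8, 6, 7, 12, 9, 10, 4, 5]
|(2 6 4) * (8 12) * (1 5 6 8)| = 7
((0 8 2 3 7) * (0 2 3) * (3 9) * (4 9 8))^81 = ((0 4 9 3 7 2))^81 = (0 3)(2 9)(4 7)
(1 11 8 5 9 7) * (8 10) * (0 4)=(0 4)(1 11 10 8 5 9 7)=[4, 11, 2, 3, 0, 9, 6, 1, 5, 7, 8, 10]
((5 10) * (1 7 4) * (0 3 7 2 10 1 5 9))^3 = (0 4 2)(1 9 7)(3 5 10)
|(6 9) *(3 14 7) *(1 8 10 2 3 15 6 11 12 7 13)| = 42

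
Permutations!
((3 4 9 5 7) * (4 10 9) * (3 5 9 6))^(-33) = ((3 10 6)(5 7))^(-33) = (10)(5 7)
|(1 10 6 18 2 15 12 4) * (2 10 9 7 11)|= 24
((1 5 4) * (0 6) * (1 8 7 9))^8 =(1 4 7)(5 8 9)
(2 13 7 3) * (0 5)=(0 5)(2 13 7 3)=[5, 1, 13, 2, 4, 0, 6, 3, 8, 9, 10, 11, 12, 7]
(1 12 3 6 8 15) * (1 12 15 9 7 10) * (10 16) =(1 15 12 3 6 8 9 7 16 10) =[0, 15, 2, 6, 4, 5, 8, 16, 9, 7, 1, 11, 3, 13, 14, 12, 10]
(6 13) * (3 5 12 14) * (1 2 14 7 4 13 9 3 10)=[0, 2, 14, 5, 13, 12, 9, 4, 8, 3, 1, 11, 7, 6, 10]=(1 2 14 10)(3 5 12 7 4 13 6 9)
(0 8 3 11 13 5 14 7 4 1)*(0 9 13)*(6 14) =[8, 9, 2, 11, 1, 6, 14, 4, 3, 13, 10, 0, 12, 5, 7] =(0 8 3 11)(1 9 13 5 6 14 7 4)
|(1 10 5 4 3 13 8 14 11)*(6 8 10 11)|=|(1 11)(3 13 10 5 4)(6 8 14)|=30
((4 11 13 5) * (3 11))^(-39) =((3 11 13 5 4))^(-39) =(3 11 13 5 4)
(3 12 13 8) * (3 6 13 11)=(3 12 11)(6 13 8)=[0, 1, 2, 12, 4, 5, 13, 7, 6, 9, 10, 3, 11, 8]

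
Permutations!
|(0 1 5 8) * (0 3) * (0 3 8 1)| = |(8)(1 5)| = 2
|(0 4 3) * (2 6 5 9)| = |(0 4 3)(2 6 5 9)| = 12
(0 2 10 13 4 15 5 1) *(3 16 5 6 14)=(0 2 10 13 4 15 6 14 3 16 5 1)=[2, 0, 10, 16, 15, 1, 14, 7, 8, 9, 13, 11, 12, 4, 3, 6, 5]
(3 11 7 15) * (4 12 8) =[0, 1, 2, 11, 12, 5, 6, 15, 4, 9, 10, 7, 8, 13, 14, 3] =(3 11 7 15)(4 12 8)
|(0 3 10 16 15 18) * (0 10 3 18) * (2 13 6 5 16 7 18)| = 21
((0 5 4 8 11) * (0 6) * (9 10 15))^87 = (15)(0 8)(4 6)(5 11)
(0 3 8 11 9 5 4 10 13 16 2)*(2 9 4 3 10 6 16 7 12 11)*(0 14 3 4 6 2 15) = [10, 1, 14, 8, 2, 4, 16, 12, 15, 5, 13, 6, 11, 7, 3, 0, 9] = (0 10 13 7 12 11 6 16 9 5 4 2 14 3 8 15)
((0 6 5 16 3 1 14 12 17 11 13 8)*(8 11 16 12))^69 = (0 8 14 1 3 16 17 12 5 6)(11 13)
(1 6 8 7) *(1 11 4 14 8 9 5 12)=[0, 6, 2, 3, 14, 12, 9, 11, 7, 5, 10, 4, 1, 13, 8]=(1 6 9 5 12)(4 14 8 7 11)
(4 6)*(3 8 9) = [0, 1, 2, 8, 6, 5, 4, 7, 9, 3] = (3 8 9)(4 6)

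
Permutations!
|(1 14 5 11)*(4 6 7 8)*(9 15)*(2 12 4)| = 12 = |(1 14 5 11)(2 12 4 6 7 8)(9 15)|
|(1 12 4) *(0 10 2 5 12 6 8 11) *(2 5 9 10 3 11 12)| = |(0 3 11)(1 6 8 12 4)(2 9 10 5)| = 60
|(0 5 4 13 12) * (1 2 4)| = |(0 5 1 2 4 13 12)| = 7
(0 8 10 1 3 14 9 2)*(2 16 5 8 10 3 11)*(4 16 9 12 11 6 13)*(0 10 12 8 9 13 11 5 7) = (0 12 5 9 13 4 16 7)(1 6 11 2 10)(3 14 8) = [12, 6, 10, 14, 16, 9, 11, 0, 3, 13, 1, 2, 5, 4, 8, 15, 7]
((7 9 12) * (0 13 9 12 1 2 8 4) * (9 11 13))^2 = (13)(0 1 8)(2 4 9)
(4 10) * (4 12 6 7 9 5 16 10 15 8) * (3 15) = (3 15 8 4)(5 16 10 12 6 7 9) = [0, 1, 2, 15, 3, 16, 7, 9, 4, 5, 12, 11, 6, 13, 14, 8, 10]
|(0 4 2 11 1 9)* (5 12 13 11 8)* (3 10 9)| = |(0 4 2 8 5 12 13 11 1 3 10 9)| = 12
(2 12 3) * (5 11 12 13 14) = (2 13 14 5 11 12 3) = [0, 1, 13, 2, 4, 11, 6, 7, 8, 9, 10, 12, 3, 14, 5]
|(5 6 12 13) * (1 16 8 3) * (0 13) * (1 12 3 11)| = 12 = |(0 13 5 6 3 12)(1 16 8 11)|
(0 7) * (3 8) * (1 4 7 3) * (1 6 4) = (0 3 8 6 4 7) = [3, 1, 2, 8, 7, 5, 4, 0, 6]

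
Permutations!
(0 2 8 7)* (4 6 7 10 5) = [2, 1, 8, 3, 6, 4, 7, 0, 10, 9, 5] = (0 2 8 10 5 4 6 7)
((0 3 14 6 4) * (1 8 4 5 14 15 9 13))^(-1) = ((0 3 15 9 13 1 8 4)(5 14 6))^(-1) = (0 4 8 1 13 9 15 3)(5 6 14)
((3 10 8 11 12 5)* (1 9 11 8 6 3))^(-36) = (1 5 12 11 9)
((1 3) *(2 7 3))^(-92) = (7)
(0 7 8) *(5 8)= (0 7 5 8)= [7, 1, 2, 3, 4, 8, 6, 5, 0]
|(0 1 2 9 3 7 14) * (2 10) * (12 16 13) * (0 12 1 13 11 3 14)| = |(0 13 1 10 2 9 14 12 16 11 3 7)| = 12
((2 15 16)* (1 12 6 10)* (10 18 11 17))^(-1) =(1 10 17 11 18 6 12)(2 16 15)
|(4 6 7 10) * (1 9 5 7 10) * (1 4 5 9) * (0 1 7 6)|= 12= |(0 1 7 4)(5 6 10)|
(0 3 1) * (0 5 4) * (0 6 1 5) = [3, 0, 2, 5, 6, 4, 1] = (0 3 5 4 6 1)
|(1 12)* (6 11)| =2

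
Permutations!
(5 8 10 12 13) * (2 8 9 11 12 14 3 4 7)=[0, 1, 8, 4, 7, 9, 6, 2, 10, 11, 14, 12, 13, 5, 3]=(2 8 10 14 3 4 7)(5 9 11 12 13)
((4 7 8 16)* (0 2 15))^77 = ((0 2 15)(4 7 8 16))^77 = (0 15 2)(4 7 8 16)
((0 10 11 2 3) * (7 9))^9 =(0 3 2 11 10)(7 9)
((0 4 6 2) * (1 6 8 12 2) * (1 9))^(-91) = ((0 4 8 12 2)(1 6 9))^(-91) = (0 2 12 8 4)(1 9 6)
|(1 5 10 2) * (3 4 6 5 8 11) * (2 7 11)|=21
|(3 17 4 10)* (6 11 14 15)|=4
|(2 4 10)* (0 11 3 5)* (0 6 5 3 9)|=6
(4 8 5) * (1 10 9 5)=(1 10 9 5 4 8)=[0, 10, 2, 3, 8, 4, 6, 7, 1, 5, 9]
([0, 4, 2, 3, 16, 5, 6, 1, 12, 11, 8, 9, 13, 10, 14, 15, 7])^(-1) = [0, 7, 2, 3, 1, 5, 6, 16, 10, 11, 13, 9, 8, 12, 14, 15, 4]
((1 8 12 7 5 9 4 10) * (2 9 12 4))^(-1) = ((1 8 4 10)(2 9)(5 12 7))^(-1) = (1 10 4 8)(2 9)(5 7 12)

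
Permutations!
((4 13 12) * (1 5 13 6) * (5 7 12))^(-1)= (1 6 4 12 7)(5 13)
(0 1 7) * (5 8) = (0 1 7)(5 8) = [1, 7, 2, 3, 4, 8, 6, 0, 5]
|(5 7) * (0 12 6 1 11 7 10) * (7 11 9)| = 8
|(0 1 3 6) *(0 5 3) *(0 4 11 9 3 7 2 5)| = |(0 1 4 11 9 3 6)(2 5 7)| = 21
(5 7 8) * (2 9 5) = [0, 1, 9, 3, 4, 7, 6, 8, 2, 5] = (2 9 5 7 8)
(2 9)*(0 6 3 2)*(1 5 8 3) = (0 6 1 5 8 3 2 9) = [6, 5, 9, 2, 4, 8, 1, 7, 3, 0]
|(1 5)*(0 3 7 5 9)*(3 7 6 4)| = |(0 7 5 1 9)(3 6 4)| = 15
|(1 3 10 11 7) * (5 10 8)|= 7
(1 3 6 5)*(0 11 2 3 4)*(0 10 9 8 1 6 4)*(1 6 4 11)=(0 1)(2 3 11)(4 10 9 8 6 5)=[1, 0, 3, 11, 10, 4, 5, 7, 6, 8, 9, 2]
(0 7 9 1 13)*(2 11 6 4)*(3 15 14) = (0 7 9 1 13)(2 11 6 4)(3 15 14) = [7, 13, 11, 15, 2, 5, 4, 9, 8, 1, 10, 6, 12, 0, 3, 14]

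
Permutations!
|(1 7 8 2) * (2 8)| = |(8)(1 7 2)| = 3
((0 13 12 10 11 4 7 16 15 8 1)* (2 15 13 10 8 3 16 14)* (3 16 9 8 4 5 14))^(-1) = (0 1 8 9 3 7 4 12 13 16 15 2 14 5 11 10)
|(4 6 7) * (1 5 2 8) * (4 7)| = 4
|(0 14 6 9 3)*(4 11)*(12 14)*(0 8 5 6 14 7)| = |(14)(0 12 7)(3 8 5 6 9)(4 11)| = 30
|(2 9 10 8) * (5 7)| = |(2 9 10 8)(5 7)| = 4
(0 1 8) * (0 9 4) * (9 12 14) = [1, 8, 2, 3, 0, 5, 6, 7, 12, 4, 10, 11, 14, 13, 9] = (0 1 8 12 14 9 4)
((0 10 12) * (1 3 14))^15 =(14)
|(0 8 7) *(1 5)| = |(0 8 7)(1 5)| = 6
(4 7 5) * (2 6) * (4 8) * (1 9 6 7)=[0, 9, 7, 3, 1, 8, 2, 5, 4, 6]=(1 9 6 2 7 5 8 4)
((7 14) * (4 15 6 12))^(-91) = (4 15 6 12)(7 14)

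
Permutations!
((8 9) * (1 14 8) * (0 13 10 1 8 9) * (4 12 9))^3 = ((0 13 10 1 14 4 12 9 8))^3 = (0 1 12)(4 8 10)(9 13 14)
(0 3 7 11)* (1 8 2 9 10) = [3, 8, 9, 7, 4, 5, 6, 11, 2, 10, 1, 0] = (0 3 7 11)(1 8 2 9 10)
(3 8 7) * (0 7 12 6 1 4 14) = (0 7 3 8 12 6 1 4 14) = [7, 4, 2, 8, 14, 5, 1, 3, 12, 9, 10, 11, 6, 13, 0]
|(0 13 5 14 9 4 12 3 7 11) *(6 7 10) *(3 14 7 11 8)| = |(0 13 5 7 8 3 10 6 11)(4 12 14 9)| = 36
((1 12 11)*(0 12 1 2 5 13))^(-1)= ((0 12 11 2 5 13))^(-1)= (0 13 5 2 11 12)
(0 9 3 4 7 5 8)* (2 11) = (0 9 3 4 7 5 8)(2 11) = [9, 1, 11, 4, 7, 8, 6, 5, 0, 3, 10, 2]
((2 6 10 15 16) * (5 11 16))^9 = (2 10 5 16 6 15 11)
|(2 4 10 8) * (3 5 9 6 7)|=|(2 4 10 8)(3 5 9 6 7)|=20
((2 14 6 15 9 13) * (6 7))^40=((2 14 7 6 15 9 13))^40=(2 9 6 14 13 15 7)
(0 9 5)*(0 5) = [9, 1, 2, 3, 4, 5, 6, 7, 8, 0] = (0 9)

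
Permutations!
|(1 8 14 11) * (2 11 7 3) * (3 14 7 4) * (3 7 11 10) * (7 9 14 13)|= 6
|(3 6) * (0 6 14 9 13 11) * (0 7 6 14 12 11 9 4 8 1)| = |(0 14 4 8 1)(3 12 11 7 6)(9 13)| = 10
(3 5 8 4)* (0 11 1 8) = (0 11 1 8 4 3 5) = [11, 8, 2, 5, 3, 0, 6, 7, 4, 9, 10, 1]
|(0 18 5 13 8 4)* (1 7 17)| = 6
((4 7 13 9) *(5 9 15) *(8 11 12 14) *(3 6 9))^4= ((3 6 9 4 7 13 15 5)(8 11 12 14))^4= (3 7)(4 5)(6 13)(9 15)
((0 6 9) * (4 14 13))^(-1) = (0 9 6)(4 13 14)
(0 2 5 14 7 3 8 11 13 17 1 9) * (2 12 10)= (0 12 10 2 5 14 7 3 8 11 13 17 1 9)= [12, 9, 5, 8, 4, 14, 6, 3, 11, 0, 2, 13, 10, 17, 7, 15, 16, 1]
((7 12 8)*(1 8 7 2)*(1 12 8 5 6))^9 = (2 12 7 8)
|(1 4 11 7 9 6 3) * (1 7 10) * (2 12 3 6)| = |(1 4 11 10)(2 12 3 7 9)| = 20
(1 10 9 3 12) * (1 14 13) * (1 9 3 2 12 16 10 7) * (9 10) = (1 7)(2 12 14 13 10 3 16 9) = [0, 7, 12, 16, 4, 5, 6, 1, 8, 2, 3, 11, 14, 10, 13, 15, 9]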